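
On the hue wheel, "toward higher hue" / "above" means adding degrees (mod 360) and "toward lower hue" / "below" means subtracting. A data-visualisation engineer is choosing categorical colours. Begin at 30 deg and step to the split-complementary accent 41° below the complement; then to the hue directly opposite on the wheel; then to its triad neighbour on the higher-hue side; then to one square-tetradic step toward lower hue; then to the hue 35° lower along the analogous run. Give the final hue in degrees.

split-comp 41° ↓ +139°: 30 + 139 = 169°
complement +180°: 169 + 180 = 349°
triadic ↑ +120°: 349 + 120 = 469 → 469 − 360 = 109°
square ↓ −90°: 109 − 90 = 19°
analog 35° ↓ −35°: 19 − 35 = -16 → -16 + 360 = 344°

344°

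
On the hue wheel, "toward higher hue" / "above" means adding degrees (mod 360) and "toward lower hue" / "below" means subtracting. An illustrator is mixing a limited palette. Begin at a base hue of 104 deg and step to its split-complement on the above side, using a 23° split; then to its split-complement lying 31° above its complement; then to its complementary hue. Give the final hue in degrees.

+203° (split-comp 23° ↑): 104 + 203 = 307°
+211° (split-comp 31° ↑): 307 + 211 = 518 → 518 − 360 = 158°
+180° (complement): 158 + 180 = 338°

338°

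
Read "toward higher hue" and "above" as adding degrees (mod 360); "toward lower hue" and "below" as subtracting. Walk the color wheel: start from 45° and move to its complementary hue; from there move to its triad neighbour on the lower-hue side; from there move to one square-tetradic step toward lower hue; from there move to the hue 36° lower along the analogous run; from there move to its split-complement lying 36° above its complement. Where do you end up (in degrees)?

complement +180°: 45 + 180 = 225°
triadic ↓ −120°: 225 − 120 = 105°
square ↓ −90°: 105 − 90 = 15°
analog 36° ↓ −36°: 15 − 36 = -21 → -21 + 360 = 339°
split-comp 36° ↑ +216°: 339 + 216 = 555 → 555 − 360 = 195°

195°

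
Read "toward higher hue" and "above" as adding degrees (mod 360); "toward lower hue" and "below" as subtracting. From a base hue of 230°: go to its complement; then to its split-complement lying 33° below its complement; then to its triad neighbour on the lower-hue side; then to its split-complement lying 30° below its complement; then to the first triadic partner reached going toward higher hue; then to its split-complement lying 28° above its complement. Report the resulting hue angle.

195°

230 + 180 = 410 → 410 − 360 = 50°   (complement)
50 + 147 = 197°   (split-comp 33° ↓)
197 − 120 = 77°   (triadic ↓)
77 + 150 = 227°   (split-comp 30° ↓)
227 + 120 = 347°   (triadic ↑)
347 + 208 = 555 → 555 − 360 = 195°   (split-comp 28° ↑)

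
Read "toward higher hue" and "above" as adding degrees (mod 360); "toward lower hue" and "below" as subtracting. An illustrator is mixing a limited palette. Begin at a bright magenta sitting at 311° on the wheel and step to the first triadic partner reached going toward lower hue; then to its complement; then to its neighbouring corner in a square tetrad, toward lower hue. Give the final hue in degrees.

311 − 120 = 191°   (triadic ↓)
191 + 180 = 371 → 371 − 360 = 11°   (complement)
11 − 90 = -79 → -79 + 360 = 281°   (square ↓)

281°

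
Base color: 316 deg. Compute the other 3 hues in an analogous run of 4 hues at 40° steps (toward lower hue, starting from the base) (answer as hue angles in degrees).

276°, 236°, 196°

316 − 40 = 276°
316 − 80 = 236°
316 − 120 = 196°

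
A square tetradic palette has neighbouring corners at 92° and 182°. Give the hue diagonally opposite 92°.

272°

A square tetradic scheme places four hues 90° apart; opposite corners are 180° apart.
92 + 180 = 272°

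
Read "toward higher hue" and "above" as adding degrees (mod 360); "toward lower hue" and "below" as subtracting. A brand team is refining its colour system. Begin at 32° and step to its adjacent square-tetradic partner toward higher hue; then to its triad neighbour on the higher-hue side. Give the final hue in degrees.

242°

square ↑ +90°: 32 + 90 = 122°
triadic ↑ +120°: 122 + 120 = 242°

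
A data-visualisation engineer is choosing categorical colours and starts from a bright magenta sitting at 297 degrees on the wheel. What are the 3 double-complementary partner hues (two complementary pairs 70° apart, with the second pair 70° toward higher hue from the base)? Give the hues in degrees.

297 + 70 = 367 → 367 − 360 = 7°
297 + 180 = 477 → 477 − 360 = 117°
297 + 250 = 547 → 547 − 360 = 187°

7°, 117° and 187°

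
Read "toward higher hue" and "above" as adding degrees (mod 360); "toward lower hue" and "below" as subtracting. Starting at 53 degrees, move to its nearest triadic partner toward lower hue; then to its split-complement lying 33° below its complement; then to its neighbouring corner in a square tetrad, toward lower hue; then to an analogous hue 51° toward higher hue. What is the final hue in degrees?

41°

53 − 120 = -67 → -67 + 360 = 293°   (triadic ↓)
293 + 147 = 440 → 440 − 360 = 80°   (split-comp 33° ↓)
80 − 90 = -10 → -10 + 360 = 350°   (square ↓)
350 + 51 = 401 → 401 − 360 = 41°   (analog 51° ↑)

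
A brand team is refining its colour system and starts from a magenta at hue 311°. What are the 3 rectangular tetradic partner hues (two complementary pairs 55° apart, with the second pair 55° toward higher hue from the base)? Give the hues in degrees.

A rectangular tetradic uses two complementary pairs 55° apart: offsets 0°, 55°, 180°, 235°.
311 + 55 = 366 → 366 − 360 = 6°
311 + 180 = 491 → 491 − 360 = 131°
311 + 235 = 546 → 546 − 360 = 186°

6°, 131°, and 186°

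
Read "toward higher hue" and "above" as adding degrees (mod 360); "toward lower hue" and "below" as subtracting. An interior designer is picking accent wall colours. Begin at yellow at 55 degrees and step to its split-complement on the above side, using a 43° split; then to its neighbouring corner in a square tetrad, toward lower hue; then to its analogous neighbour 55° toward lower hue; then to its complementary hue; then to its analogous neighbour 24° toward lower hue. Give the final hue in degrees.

289°

55 + 223 = 278°   (split-comp 43° ↑)
278 − 90 = 188°   (square ↓)
188 − 55 = 133°   (analog 55° ↓)
133 + 180 = 313°   (complement)
313 − 24 = 289°   (analog 24° ↓)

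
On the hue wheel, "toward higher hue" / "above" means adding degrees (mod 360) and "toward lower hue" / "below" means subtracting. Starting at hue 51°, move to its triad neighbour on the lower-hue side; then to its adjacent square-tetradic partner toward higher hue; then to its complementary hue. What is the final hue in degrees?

201°

triadic ↓ −120°: 51 − 120 = -69 → -69 + 360 = 291°
square ↑ +90°: 291 + 90 = 381 → 381 − 360 = 21°
complement +180°: 21 + 180 = 201°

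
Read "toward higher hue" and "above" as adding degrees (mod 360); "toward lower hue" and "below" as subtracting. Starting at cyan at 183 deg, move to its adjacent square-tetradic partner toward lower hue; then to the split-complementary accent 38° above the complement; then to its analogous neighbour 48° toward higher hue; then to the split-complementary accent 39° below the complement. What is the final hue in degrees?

140°

square ↓ −90°: 183 − 90 = 93°
split-comp 38° ↑ +218°: 93 + 218 = 311°
analog 48° ↑ +48°: 311 + 48 = 359°
split-comp 39° ↓ +141°: 359 + 141 = 500 → 500 − 360 = 140°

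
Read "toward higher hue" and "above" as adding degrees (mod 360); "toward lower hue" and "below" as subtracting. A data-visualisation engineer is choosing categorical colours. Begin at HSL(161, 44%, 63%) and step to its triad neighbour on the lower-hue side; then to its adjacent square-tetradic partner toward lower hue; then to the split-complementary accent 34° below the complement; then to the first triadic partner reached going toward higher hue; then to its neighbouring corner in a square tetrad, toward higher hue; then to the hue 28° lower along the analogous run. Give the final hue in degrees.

−120° (triadic ↓): 161 − 120 = 41°
−90° (square ↓): 41 − 90 = -49 → -49 + 360 = 311°
+146° (split-comp 34° ↓): 311 + 146 = 457 → 457 − 360 = 97°
+120° (triadic ↑): 97 + 120 = 217°
+90° (square ↑): 217 + 90 = 307°
−28° (analog 28° ↓): 307 − 28 = 279°

279°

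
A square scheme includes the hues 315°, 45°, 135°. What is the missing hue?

A square tetradic scheme places four hues every 90°.
The full set through 45° is {45°, 135°, 225°, 315°}.
Given {45°, 135°, 315°}, the missing hue is 225°.

225°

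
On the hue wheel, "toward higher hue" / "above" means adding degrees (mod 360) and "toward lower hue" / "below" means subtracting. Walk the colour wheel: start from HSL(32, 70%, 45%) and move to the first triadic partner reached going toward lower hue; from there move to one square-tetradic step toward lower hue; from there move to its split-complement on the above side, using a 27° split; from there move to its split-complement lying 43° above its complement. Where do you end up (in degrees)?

−120° (triadic ↓): 32 − 120 = -88 → -88 + 360 = 272°
−90° (square ↓): 272 − 90 = 182°
+207° (split-comp 27° ↑): 182 + 207 = 389 → 389 − 360 = 29°
+223° (split-comp 43° ↑): 29 + 223 = 252°

252°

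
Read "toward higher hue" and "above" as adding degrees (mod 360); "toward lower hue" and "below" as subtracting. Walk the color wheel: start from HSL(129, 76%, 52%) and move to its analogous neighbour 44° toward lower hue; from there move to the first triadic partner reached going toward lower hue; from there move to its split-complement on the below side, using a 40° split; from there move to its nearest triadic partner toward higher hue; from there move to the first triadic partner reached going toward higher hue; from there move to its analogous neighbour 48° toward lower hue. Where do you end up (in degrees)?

−44° (analog 44° ↓): 129 − 44 = 85°
−120° (triadic ↓): 85 − 120 = -35 → -35 + 360 = 325°
+140° (split-comp 40° ↓): 325 + 140 = 465 → 465 − 360 = 105°
+120° (triadic ↑): 105 + 120 = 225°
+120° (triadic ↑): 225 + 120 = 345°
−48° (analog 48° ↓): 345 − 48 = 297°

297°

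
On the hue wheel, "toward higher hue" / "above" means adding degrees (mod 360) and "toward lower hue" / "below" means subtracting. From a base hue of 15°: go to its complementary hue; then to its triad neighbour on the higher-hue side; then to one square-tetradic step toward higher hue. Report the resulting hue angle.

complement +180°: 15 + 180 = 195°
triadic ↑ +120°: 195 + 120 = 315°
square ↑ +90°: 315 + 90 = 405 → 405 − 360 = 45°

45°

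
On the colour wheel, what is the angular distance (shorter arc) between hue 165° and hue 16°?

|165 − 16| = 149.
149 ≤ 180, so the shorter arc is 149°.

149°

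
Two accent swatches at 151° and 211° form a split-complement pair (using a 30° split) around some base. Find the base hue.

1°

The accents sit 30° either side of the complement, so the complement is their short-arc midpoint on the wheel.
Short-arc midpoint of 151° and 211°: 181°.
Base is 180° from the complement: 181 − 180 = 1°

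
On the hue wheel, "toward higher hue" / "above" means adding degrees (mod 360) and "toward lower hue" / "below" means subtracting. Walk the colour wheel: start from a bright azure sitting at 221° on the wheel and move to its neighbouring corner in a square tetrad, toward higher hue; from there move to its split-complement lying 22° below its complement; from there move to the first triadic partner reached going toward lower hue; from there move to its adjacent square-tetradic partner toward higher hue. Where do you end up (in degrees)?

+90° (square ↑): 221 + 90 = 311°
+158° (split-comp 22° ↓): 311 + 158 = 469 → 469 − 360 = 109°
−120° (triadic ↓): 109 − 120 = -11 → -11 + 360 = 349°
+90° (square ↑): 349 + 90 = 439 → 439 − 360 = 79°

79°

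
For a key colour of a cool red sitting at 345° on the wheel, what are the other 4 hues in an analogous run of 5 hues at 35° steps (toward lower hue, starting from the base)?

310°, 275°, 240° and 205°

Analogous hues sit every 35° along the wheel.
345 − 35 = 310°
345 − 70 = 275°
345 − 105 = 240°
345 − 140 = 205°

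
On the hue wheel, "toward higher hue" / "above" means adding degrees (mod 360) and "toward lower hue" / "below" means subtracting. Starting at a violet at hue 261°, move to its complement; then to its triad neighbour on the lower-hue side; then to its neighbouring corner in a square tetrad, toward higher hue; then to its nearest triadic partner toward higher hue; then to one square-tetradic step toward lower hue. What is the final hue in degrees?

81°

complement +180°: 261 + 180 = 441 → 441 − 360 = 81°
triadic ↓ −120°: 81 − 120 = -39 → -39 + 360 = 321°
square ↑ +90°: 321 + 90 = 411 → 411 − 360 = 51°
triadic ↑ +120°: 51 + 120 = 171°
square ↓ −90°: 171 − 90 = 81°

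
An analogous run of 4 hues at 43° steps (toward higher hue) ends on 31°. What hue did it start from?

3 steps of 43° (toward higher hue) give a net shift of +129°.
Start = end − shift: 31 − 129 = -98 → -98 + 360 = 262°

262°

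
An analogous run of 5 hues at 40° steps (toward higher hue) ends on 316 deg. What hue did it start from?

4 steps of 40° (toward higher hue) give a net shift of +160°.
Start = end − shift: 316 − 160 = 156°

156°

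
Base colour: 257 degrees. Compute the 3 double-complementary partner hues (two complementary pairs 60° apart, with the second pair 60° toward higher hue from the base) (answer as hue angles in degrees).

A rectangular tetradic uses two complementary pairs 60° apart: offsets 0°, 60°, 180°, 240°.
257 + 60 = 317°
257 + 180 = 437 → 437 − 360 = 77°
257 + 240 = 497 → 497 − 360 = 137°

317°, 77° and 137°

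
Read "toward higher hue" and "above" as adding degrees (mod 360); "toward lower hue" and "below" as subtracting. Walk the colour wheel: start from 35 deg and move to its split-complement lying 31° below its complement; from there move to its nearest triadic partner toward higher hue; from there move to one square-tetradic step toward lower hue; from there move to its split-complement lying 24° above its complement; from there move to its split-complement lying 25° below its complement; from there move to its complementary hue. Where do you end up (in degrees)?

split-comp 31° ↓ +149°: 35 + 149 = 184°
triadic ↑ +120°: 184 + 120 = 304°
square ↓ −90°: 304 − 90 = 214°
split-comp 24° ↑ +204°: 214 + 204 = 418 → 418 − 360 = 58°
split-comp 25° ↓ +155°: 58 + 155 = 213°
complement +180°: 213 + 180 = 393 → 393 − 360 = 33°

33°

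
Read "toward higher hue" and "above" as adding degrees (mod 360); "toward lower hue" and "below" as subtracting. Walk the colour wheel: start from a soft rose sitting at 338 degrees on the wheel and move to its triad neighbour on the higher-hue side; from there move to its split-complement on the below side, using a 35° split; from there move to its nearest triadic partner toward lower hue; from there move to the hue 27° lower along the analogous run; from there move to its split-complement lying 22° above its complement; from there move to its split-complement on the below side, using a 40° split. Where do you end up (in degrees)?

78°

triadic ↑ +120°: 338 + 120 = 458 → 458 − 360 = 98°
split-comp 35° ↓ +145°: 98 + 145 = 243°
triadic ↓ −120°: 243 − 120 = 123°
analog 27° ↓ −27°: 123 − 27 = 96°
split-comp 22° ↑ +202°: 96 + 202 = 298°
split-comp 40° ↓ +140°: 298 + 140 = 438 → 438 − 360 = 78°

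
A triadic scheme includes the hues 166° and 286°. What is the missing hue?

46°

A triad places three hues 120° apart.
The full set through 166° is {46°, 166°, 286°}.
Given {166°, 286°}, the missing hue is 46°.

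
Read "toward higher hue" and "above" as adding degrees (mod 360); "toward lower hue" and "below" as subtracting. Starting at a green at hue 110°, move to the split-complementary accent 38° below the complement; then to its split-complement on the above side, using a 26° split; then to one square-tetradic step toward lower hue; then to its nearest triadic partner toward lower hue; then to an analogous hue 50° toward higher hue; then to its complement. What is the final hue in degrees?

split-comp 38° ↓ +142°: 110 + 142 = 252°
split-comp 26° ↑ +206°: 252 + 206 = 458 → 458 − 360 = 98°
square ↓ −90°: 98 − 90 = 8°
triadic ↓ −120°: 8 − 120 = -112 → -112 + 360 = 248°
analog 50° ↑ +50°: 248 + 50 = 298°
complement +180°: 298 + 180 = 478 → 478 − 360 = 118°

118°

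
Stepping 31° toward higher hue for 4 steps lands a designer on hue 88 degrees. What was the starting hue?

324°

4 steps of 31° (toward higher hue) give a net shift of +124°.
Start = end − shift: 88 − 124 = -36 → -36 + 360 = 324°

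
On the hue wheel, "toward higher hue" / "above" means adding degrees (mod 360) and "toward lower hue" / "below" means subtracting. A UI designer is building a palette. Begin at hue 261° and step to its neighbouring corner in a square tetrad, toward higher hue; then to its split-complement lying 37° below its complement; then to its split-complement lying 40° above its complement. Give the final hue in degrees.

354°

+90° (square ↑): 261 + 90 = 351°
+143° (split-comp 37° ↓): 351 + 143 = 494 → 494 − 360 = 134°
+220° (split-comp 40° ↑): 134 + 220 = 354°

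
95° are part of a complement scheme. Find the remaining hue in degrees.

275°

The complement sits 180° across the wheel.
The full set through 95° is {95°, 275°}.
Given {95°}, the missing hue is 275°.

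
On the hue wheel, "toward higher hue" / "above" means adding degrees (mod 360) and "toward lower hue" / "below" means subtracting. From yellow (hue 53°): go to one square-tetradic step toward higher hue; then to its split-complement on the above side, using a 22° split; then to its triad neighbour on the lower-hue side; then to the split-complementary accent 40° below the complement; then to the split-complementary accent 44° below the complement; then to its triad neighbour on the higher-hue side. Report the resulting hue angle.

53 + 90 = 143°   (square ↑)
143 + 202 = 345°   (split-comp 22° ↑)
345 − 120 = 225°   (triadic ↓)
225 + 140 = 365 → 365 − 360 = 5°   (split-comp 40° ↓)
5 + 136 = 141°   (split-comp 44° ↓)
141 + 120 = 261°   (triadic ↑)

261°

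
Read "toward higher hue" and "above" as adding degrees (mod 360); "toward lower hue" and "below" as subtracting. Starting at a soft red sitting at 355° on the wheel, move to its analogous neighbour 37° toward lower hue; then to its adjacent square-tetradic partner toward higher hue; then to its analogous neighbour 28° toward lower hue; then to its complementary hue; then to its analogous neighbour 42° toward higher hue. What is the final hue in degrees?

−37° (analog 37° ↓): 355 − 37 = 318°
+90° (square ↑): 318 + 90 = 408 → 408 − 360 = 48°
−28° (analog 28° ↓): 48 − 28 = 20°
+180° (complement): 20 + 180 = 200°
+42° (analog 42° ↑): 200 + 42 = 242°

242°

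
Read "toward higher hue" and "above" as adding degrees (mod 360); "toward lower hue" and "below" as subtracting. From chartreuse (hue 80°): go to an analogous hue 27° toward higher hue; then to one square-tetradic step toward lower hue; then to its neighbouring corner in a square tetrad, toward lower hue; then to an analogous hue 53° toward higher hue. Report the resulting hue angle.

340°

+27° (analog 27° ↑): 80 + 27 = 107°
−90° (square ↓): 107 − 90 = 17°
−90° (square ↓): 17 − 90 = -73 → -73 + 360 = 287°
+53° (analog 53° ↑): 287 + 53 = 340°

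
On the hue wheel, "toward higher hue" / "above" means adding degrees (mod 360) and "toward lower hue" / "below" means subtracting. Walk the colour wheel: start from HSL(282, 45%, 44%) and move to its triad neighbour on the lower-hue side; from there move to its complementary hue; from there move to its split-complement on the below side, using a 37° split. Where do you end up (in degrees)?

−120° (triadic ↓): 282 − 120 = 162°
+180° (complement): 162 + 180 = 342°
+143° (split-comp 37° ↓): 342 + 143 = 485 → 485 − 360 = 125°

125°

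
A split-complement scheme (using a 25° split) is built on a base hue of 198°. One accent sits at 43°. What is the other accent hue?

353°

Split-complementary hues sit 25° either side of the complement.
Complement of the base 198°: 198 + 180 = 378 → 378 − 360 = 18°
The given accent 43° is 25° one side of 18°; the other accent sits 25° the other side: 18 − 25 = -7 → -7 + 360 = 353°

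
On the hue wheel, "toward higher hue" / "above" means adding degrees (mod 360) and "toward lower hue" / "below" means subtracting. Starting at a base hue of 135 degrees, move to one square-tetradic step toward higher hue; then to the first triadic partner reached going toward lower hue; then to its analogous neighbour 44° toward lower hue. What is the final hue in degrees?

61°

+90° (square ↑): 135 + 90 = 225°
−120° (triadic ↓): 225 − 120 = 105°
−44° (analog 44° ↓): 105 − 44 = 61°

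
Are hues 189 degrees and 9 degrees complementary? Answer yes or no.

yes

Angular distance: |189 − 9| = 180 = 180°.
Complementary requires 180°.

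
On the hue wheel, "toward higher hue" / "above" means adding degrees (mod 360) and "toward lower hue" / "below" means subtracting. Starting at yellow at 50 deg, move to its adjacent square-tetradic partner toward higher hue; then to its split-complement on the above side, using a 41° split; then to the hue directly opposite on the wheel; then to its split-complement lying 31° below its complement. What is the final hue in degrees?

50 + 90 = 140°   (square ↑)
140 + 221 = 361 → 361 − 360 = 1°   (split-comp 41° ↑)
1 + 180 = 181°   (complement)
181 + 149 = 330°   (split-comp 31° ↓)

330°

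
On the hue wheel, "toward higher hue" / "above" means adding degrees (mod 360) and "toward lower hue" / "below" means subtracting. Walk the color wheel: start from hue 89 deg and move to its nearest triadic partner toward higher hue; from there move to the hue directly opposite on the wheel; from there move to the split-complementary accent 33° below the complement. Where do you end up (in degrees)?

+120° (triadic ↑): 89 + 120 = 209°
+180° (complement): 209 + 180 = 389 → 389 − 360 = 29°
+147° (split-comp 33° ↓): 29 + 147 = 176°

176°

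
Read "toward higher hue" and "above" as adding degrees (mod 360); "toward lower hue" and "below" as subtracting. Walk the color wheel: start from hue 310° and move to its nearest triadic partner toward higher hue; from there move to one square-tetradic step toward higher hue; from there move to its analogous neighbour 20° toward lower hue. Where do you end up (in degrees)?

140°

triadic ↑ +120°: 310 + 120 = 430 → 430 − 360 = 70°
square ↑ +90°: 70 + 90 = 160°
analog 20° ↓ −20°: 160 − 20 = 140°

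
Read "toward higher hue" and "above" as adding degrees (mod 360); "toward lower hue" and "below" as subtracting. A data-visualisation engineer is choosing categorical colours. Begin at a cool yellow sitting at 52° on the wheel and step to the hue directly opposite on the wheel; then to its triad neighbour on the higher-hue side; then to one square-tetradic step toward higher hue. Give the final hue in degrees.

82°

52 + 180 = 232°   (complement)
232 + 120 = 352°   (triadic ↑)
352 + 90 = 442 → 442 − 360 = 82°   (square ↑)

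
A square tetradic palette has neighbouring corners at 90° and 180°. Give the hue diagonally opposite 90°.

270°

A square tetradic scheme places four hues 90° apart; opposite corners are 180° apart.
90 + 180 = 270°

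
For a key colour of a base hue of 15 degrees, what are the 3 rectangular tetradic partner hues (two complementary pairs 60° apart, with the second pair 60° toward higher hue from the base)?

75°, 195°, and 255°

15 + 60 = 75°
15 + 180 = 195°
15 + 240 = 255°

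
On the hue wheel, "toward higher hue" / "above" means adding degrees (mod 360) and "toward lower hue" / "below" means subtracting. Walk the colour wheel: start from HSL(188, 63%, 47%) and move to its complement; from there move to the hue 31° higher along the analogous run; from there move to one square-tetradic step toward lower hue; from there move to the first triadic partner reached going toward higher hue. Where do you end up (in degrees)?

complement +180°: 188 + 180 = 368 → 368 − 360 = 8°
analog 31° ↑ +31°: 8 + 31 = 39°
square ↓ −90°: 39 − 90 = -51 → -51 + 360 = 309°
triadic ↑ +120°: 309 + 120 = 429 → 429 − 360 = 69°

69°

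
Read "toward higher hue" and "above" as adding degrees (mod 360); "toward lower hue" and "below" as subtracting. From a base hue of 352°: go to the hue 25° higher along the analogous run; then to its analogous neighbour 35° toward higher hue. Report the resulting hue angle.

52°

+25° (analog 25° ↑): 352 + 25 = 377 → 377 − 360 = 17°
+35° (analog 35° ↑): 17 + 35 = 52°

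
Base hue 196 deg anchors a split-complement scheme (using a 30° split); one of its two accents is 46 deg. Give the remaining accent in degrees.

346°

Split-complementary hues sit 30° either side of the complement.
Complement of the base 196°: 196 + 180 = 376 → 376 − 360 = 16°
The given accent 46° is 30° one side of 16°; the other accent sits 30° the other side: 16 − 30 = -14 → -14 + 360 = 346°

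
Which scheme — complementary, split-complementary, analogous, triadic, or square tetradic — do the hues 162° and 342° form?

Sort the hues: 162°, 342°.
Successive gaps around the wheel: 180°, 180°.
Two hues 180° apart are complementary.

complementary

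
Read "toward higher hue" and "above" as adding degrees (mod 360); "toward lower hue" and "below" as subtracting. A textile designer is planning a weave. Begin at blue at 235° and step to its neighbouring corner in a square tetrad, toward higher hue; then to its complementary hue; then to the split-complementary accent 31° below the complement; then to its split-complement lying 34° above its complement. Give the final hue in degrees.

square ↑ +90°: 235 + 90 = 325°
complement +180°: 325 + 180 = 505 → 505 − 360 = 145°
split-comp 31° ↓ +149°: 145 + 149 = 294°
split-comp 34° ↑ +214°: 294 + 214 = 508 → 508 − 360 = 148°

148°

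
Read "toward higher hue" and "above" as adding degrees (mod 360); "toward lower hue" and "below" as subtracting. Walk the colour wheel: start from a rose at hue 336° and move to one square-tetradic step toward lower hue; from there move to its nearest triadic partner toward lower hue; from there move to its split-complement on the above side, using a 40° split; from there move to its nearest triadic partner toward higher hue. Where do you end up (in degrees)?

106°

square ↓ −90°: 336 − 90 = 246°
triadic ↓ −120°: 246 − 120 = 126°
split-comp 40° ↑ +220°: 126 + 220 = 346°
triadic ↑ +120°: 346 + 120 = 466 → 466 − 360 = 106°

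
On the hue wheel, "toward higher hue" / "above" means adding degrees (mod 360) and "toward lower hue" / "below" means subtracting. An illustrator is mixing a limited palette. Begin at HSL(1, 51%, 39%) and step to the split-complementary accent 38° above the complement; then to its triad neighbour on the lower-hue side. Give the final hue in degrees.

99°

1 + 218 = 219°   (split-comp 38° ↑)
219 − 120 = 99°   (triadic ↓)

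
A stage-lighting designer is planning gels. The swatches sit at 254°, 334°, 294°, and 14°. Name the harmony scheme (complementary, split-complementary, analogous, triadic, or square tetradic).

analogous

Sort the hues: 14°, 254°, 294°, 334°.
Successive gaps around the wheel: 240°, 40°, 40°, 40°.
A run of hues at equal small steps (40°) with one large closing gap is an analogous group.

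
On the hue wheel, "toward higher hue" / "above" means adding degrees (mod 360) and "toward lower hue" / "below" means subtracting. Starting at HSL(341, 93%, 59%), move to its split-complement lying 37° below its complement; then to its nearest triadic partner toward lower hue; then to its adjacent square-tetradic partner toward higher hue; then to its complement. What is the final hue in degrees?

274°

split-comp 37° ↓ +143°: 341 + 143 = 484 → 484 − 360 = 124°
triadic ↓ −120°: 124 − 120 = 4°
square ↑ +90°: 4 + 90 = 94°
complement +180°: 94 + 180 = 274°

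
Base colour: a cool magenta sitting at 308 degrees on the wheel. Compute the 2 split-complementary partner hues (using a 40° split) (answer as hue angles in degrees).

Split-complementary hues sit 40° either side of the complement.
Complement of 308 degrees: 308 + 180 = 488 → 488 − 360 = 128°
128 − 40 = 88°
128 + 40 = 168°

88° and 168°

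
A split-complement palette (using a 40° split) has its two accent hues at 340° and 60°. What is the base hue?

200°

The accents sit 40° either side of the complement, so the complement is their short-arc midpoint on the wheel.
Short-arc midpoint of 340° and 60°: 20°.
Base is 180° from the complement: 20 − 180 = -160 → -160 + 360 = 200°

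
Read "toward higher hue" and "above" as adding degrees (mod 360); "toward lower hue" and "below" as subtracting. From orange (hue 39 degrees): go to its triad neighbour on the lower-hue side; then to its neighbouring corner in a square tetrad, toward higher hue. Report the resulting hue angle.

39 − 120 = -81 → -81 + 360 = 279°   (triadic ↓)
279 + 90 = 369 → 369 − 360 = 9°   (square ↑)

9°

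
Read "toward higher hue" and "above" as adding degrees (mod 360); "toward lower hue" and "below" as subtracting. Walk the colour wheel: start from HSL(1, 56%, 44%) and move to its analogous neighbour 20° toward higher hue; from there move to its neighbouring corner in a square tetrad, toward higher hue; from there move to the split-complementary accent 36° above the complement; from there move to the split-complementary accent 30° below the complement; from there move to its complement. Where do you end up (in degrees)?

297°

+20° (analog 20° ↑): 1 + 20 = 21°
+90° (square ↑): 21 + 90 = 111°
+216° (split-comp 36° ↑): 111 + 216 = 327°
+150° (split-comp 30° ↓): 327 + 150 = 477 → 477 − 360 = 117°
+180° (complement): 117 + 180 = 297°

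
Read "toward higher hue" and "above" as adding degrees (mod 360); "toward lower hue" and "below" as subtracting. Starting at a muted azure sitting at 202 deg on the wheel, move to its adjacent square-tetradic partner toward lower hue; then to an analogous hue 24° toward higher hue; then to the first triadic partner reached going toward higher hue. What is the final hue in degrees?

−90° (square ↓): 202 − 90 = 112°
+24° (analog 24° ↑): 112 + 24 = 136°
+120° (triadic ↑): 136 + 120 = 256°

256°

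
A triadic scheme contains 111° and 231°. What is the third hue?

351°

A triad spaces three hues 120° apart.
The full set is {111°, 231°, 351°}.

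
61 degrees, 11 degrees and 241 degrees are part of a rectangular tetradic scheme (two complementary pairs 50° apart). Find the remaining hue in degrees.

A rectangular tetradic uses two complementary pairs 50° apart: offsets 0°, 50°, 180°, 230°.
Among {11°, 61°, 241°}, 61° and 241° are a 180° pair.
The remaining hue 11° needs its own complement: 11 + 180 = 191°

191°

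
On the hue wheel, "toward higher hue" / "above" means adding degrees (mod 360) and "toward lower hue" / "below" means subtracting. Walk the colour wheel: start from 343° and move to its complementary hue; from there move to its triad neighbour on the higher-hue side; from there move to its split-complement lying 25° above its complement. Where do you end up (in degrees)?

128°

complement +180°: 343 + 180 = 523 → 523 − 360 = 163°
triadic ↑ +120°: 163 + 120 = 283°
split-comp 25° ↑ +205°: 283 + 205 = 488 → 488 − 360 = 128°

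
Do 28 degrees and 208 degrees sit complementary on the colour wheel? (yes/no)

Angular distance: |28 − 208| = 180 = 180°.
Complementary requires 180°.

yes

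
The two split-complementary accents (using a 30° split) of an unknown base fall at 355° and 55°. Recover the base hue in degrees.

The accents sit 30° either side of the complement, so the complement is their short-arc midpoint on the wheel.
Short-arc midpoint of 355° and 55°: 25°.
Base is 180° from the complement: 25 − 180 = -155 → -155 + 360 = 205°

205°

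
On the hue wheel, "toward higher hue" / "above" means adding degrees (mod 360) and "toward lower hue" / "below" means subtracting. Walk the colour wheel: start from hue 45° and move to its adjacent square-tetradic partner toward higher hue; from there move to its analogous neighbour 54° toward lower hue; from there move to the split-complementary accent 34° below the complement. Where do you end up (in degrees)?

45 + 90 = 135°   (square ↑)
135 − 54 = 81°   (analog 54° ↓)
81 + 146 = 227°   (split-comp 34° ↓)

227°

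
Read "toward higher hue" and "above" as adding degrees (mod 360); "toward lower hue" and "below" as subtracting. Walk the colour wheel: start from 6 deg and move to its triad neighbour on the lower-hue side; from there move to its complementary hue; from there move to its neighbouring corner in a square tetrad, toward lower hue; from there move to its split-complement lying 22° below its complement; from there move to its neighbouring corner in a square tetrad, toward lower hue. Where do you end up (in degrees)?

6 − 120 = -114 → -114 + 360 = 246°   (triadic ↓)
246 + 180 = 426 → 426 − 360 = 66°   (complement)
66 − 90 = -24 → -24 + 360 = 336°   (square ↓)
336 + 158 = 494 → 494 − 360 = 134°   (split-comp 22° ↓)
134 − 90 = 44°   (square ↓)

44°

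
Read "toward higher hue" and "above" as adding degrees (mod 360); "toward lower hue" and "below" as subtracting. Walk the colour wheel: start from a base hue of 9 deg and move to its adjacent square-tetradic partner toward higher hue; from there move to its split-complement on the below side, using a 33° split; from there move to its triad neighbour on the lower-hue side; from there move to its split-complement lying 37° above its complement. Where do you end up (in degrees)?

+90° (square ↑): 9 + 90 = 99°
+147° (split-comp 33° ↓): 99 + 147 = 246°
−120° (triadic ↓): 246 − 120 = 126°
+217° (split-comp 37° ↑): 126 + 217 = 343°

343°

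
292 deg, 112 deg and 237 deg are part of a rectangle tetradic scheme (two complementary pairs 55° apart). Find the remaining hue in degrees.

A rectangular tetradic uses two complementary pairs 55° apart: offsets 0°, 55°, 180°, 235°.
Among {112°, 237°, 292°}, 112° and 292° are a 180° pair.
The remaining hue 237° needs its own complement: 237 + 180 = 417 → 417 − 360 = 57°

57°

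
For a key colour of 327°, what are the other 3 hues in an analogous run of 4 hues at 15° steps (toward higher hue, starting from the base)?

Analogous hues sit every 15° along the wheel.
327 + 15 = 342°
327 + 30 = 357°
327 + 45 = 372 → 372 − 360 = 12°

342°, 357°, and 12°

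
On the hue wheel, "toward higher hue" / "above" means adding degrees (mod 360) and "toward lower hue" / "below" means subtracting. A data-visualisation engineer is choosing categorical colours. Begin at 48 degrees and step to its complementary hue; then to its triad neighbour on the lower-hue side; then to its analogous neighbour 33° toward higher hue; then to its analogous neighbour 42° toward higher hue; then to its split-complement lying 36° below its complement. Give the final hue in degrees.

+180° (complement): 48 + 180 = 228°
−120° (triadic ↓): 228 − 120 = 108°
+33° (analog 33° ↑): 108 + 33 = 141°
+42° (analog 42° ↑): 141 + 42 = 183°
+144° (split-comp 36° ↓): 183 + 144 = 327°

327°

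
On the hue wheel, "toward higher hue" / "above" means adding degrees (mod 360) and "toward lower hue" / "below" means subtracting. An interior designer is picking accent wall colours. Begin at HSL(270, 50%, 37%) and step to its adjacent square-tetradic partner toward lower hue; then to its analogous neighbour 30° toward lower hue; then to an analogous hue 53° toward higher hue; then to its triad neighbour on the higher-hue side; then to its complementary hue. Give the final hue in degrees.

143°

270 − 90 = 180°   (square ↓)
180 − 30 = 150°   (analog 30° ↓)
150 + 53 = 203°   (analog 53° ↑)
203 + 120 = 323°   (triadic ↑)
323 + 180 = 503 → 503 − 360 = 143°   (complement)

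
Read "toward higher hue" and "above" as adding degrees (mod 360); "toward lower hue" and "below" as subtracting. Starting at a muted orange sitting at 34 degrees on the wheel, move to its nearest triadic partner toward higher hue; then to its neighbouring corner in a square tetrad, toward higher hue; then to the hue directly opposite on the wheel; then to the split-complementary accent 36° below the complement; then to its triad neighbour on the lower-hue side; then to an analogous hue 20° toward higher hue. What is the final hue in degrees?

+120° (triadic ↑): 34 + 120 = 154°
+90° (square ↑): 154 + 90 = 244°
+180° (complement): 244 + 180 = 424 → 424 − 360 = 64°
+144° (split-comp 36° ↓): 64 + 144 = 208°
−120° (triadic ↓): 208 − 120 = 88°
+20° (analog 20° ↑): 88 + 20 = 108°

108°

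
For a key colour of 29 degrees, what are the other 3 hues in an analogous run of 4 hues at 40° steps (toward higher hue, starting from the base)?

Analogous hues sit every 40° along the wheel.
29 + 40 = 69°
29 + 80 = 109°
29 + 120 = 149°

69°, 109° and 149°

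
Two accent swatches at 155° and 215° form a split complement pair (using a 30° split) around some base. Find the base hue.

The accents sit 30° either side of the complement, so the complement is their short-arc midpoint on the wheel.
Short-arc midpoint of 155° and 215°: 185°.
Base is 180° from the complement: 185 − 180 = 5°

5°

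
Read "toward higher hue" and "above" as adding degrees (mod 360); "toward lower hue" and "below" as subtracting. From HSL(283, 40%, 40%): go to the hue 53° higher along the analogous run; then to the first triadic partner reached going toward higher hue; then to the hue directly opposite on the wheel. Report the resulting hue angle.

276°

+53° (analog 53° ↑): 283 + 53 = 336°
+120° (triadic ↑): 336 + 120 = 456 → 456 − 360 = 96°
+180° (complement): 96 + 180 = 276°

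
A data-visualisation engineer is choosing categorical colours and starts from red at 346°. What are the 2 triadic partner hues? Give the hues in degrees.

A triad places three hues 120° apart.
346 + 120 = 466 → 466 − 360 = 106°
346 + 240 = 586 → 586 − 360 = 226°

106° and 226°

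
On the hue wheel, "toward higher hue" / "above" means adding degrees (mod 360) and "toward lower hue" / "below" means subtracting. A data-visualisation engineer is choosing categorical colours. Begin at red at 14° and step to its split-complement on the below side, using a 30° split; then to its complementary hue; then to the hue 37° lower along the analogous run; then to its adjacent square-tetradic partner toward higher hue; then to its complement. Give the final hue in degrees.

217°

14 + 150 = 164°   (split-comp 30° ↓)
164 + 180 = 344°   (complement)
344 − 37 = 307°   (analog 37° ↓)
307 + 90 = 397 → 397 − 360 = 37°   (square ↑)
37 + 180 = 217°   (complement)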